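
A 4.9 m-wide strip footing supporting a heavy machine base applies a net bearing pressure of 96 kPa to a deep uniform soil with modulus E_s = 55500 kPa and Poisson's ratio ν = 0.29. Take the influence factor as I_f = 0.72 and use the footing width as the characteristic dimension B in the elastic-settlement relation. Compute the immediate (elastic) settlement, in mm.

S_e ≈ 5.59 mm

Immediate (elastic) settlement: S_e = q·B·(1−ν²)/E_s · I_f.
S_e = 96 × 4.9 × (1 − 0.29²) / 55500 × 0.72
    = 96 × 4.9 × 0.9159 / 55500 × 0.72
    = 0.005589 m = 5.589 mm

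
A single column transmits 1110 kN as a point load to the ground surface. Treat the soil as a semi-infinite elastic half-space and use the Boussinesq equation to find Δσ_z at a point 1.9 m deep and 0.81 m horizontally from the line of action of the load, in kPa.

Boussinesq vertical stress below a point load on an elastic half-space:
Δσ_z = 3P/(2πz²) · [1 + (r/z)²]^(−5/2)
r/z = 0.81/1.9 = 0.42632; [1+(r/z)²]^(−5/2) = 0.6587.
Δσ_z = 3×1110/(2π×1.9²) × 0.6587 = 146.81 × 0.6587 = 96.7 kPa

Δσ_z ≈ 96.7 kPa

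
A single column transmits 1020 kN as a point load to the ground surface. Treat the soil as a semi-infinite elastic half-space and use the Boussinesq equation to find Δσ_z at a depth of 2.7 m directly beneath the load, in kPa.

Boussinesq vertical stress below a point load on an elastic half-space:
Δσ_z = 3P/(2πz²) · [1 + (r/z)²]^(−5/2)
r/z = 0/2.7 = 0; [1+(r/z)²]^(−5/2) = 1.
Δσ_z = 3×1020/(2π×2.7²) × 1 = 66.806 × 1 = 66.81 kPa

Δσ_z ≈ 66.8 kPa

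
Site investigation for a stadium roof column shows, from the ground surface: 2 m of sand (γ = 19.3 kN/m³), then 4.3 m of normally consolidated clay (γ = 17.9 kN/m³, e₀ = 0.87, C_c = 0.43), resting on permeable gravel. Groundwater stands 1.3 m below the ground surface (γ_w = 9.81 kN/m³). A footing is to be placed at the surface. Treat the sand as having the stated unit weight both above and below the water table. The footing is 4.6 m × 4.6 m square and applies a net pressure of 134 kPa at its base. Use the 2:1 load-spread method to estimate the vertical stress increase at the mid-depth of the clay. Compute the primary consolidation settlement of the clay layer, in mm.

S_c ≈ 241 mm

Mid-depth of clay below the ground surface: z = 2 + 4.3/2 = 4.15 m.
Total vertical stress at mid-clay: σ_v = 19.3×2 + 17.9×2.15 = 77.085 kPa.
Pore pressure: u = 9.81×(4.15 − 1.3) = 27.959 kPa.
Initial effective stress: σ'_0 = σ_v − u = 77.085 − 27.959 = 49.126 kPa.
Stress increase at mid-clay by the 2:1 spreading method:
Δσ = qBL/((B+z)(L+z)) = 134×4.6×4.6/((4.6+4.15)(4.6+4.15)) = 37.034 kPa
Final effective stress: σ'_f = σ'_0 + Δσ = 49.126 + 37.034 = 86.16 kPa.
Normally consolidated clay, so the full stress increment lies on the virgin compression line:
S_c = C_c·H/(1+e₀)·log₁₀(σ'_f/σ'_0) = 0.43×4.3/(1+0.87)×log₁₀(86.16/49.126)
    = 0.98877 × 0.24399 = 0.2412 m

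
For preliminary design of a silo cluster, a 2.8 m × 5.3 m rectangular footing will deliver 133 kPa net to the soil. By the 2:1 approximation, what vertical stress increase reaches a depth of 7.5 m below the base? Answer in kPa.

By the 2:1 method the load spreads at 1 horizontal : 2 vertical, so at depth z the loaded area has grown by z in each plan dimension:
Δσ = qBL/((B+z)(L+z)) = 133×2.8×5.3/((2.8+7.5)(5.3+7.5)) = 14.971 kPa

Δσ_z ≈ 15 kPa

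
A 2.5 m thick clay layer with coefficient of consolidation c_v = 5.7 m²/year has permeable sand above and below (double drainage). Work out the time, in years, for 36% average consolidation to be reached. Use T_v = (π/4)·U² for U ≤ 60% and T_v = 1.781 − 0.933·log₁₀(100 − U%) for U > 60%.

Drainage path length: H_d = H/2 = 1.25 m (double drainage).
U ≤ 60%: T_v = (π/4)·U² = (π/4)×0.36² = 0.10179.
t = T_v·H_d²/c_v = 0.10179×1.25²/5.7 = 0.0279 years.

t ≈ 0.0279 years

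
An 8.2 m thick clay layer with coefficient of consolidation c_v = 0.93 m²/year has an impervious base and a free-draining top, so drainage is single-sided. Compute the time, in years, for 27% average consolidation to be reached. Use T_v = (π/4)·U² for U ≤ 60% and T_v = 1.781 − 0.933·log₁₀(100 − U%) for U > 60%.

Drainage path length: H_d = H = 8.2 m (single drainage).
U ≤ 60%: T_v = (π/4)·U² = (π/4)×0.27² = 0.057256.
t = T_v·H_d²/c_v = 0.057256×8.2²/0.93 = 4.14 years.

t ≈ 4.14 years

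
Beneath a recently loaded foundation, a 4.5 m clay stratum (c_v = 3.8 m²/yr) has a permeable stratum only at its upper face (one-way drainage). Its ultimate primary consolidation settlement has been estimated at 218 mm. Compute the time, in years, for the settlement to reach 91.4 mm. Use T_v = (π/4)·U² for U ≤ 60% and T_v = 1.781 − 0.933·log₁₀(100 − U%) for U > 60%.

t ≈ 0.736 years

Drainage path length: H_d = H = 4.5 m (single drainage).
U = S(t)/S_ult = 91.4/218 = 0.4193.
U ≤ 60%: T_v = (π/4)·U² = (π/4)×0.41927² = 0.13806.
t = T_v·H_d²/c_v = 0.13806×4.5²/3.8 = 0.7357 years.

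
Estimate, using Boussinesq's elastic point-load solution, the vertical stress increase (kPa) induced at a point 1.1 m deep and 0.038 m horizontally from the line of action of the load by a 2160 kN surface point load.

Δσ_z ≈ 850 kPa

Boussinesq vertical stress below a point load on an elastic half-space:
Δσ_z = 3P/(2πz²) · [1 + (r/z)²]^(−5/2)
r/z = 0.038/1.1 = 0.034545; [1+(r/z)²]^(−5/2) = 0.99702.
Δσ_z = 3×2160/(2π×1.1²) × 0.99702 = 852.33 × 0.99702 = 849.8 kPa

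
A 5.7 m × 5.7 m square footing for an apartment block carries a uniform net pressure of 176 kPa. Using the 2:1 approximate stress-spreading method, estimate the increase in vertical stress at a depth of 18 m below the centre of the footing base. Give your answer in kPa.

Δσ_z ≈ 10.2 kPa

By the 2:1 method the load spreads at 1 horizontal : 2 vertical, so at depth z the loaded area has grown by z in each plan dimension:
Δσ = qBL/((B+z)(L+z)) = 176×5.7×5.7/((5.7+18)(5.7+18)) = 10.18 kPa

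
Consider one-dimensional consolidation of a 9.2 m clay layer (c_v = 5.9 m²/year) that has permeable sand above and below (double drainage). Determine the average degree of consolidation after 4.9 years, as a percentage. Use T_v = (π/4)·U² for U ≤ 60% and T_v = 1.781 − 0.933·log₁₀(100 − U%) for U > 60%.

Drainage path length: H_d = H/2 = 4.6 m (double drainage).
T_v = c_v·t/H_d² = 5.9×4.9/4.6² = 1.3663.
T_v = 1.3663 corresponds to the U > 60% branch:
U = 1 − 10^((1.781 − T_v)/0.933)/100 = 0.9722

U ≈ 97.2 %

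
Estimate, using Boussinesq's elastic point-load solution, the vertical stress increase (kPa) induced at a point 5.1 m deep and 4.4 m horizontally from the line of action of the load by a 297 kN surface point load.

Boussinesq vertical stress below a point load on an elastic half-space:
Δσ_z = 3P/(2πz²) · [1 + (r/z)²]^(−5/2)
r/z = 4.4/5.1 = 0.86275; [1+(r/z)²]^(−5/2) = 0.24885.
Δσ_z = 3×297/(2π×5.1²) × 0.24885 = 5.452 × 0.24885 = 1.357 kPa

Δσ_z ≈ 1.36 kPa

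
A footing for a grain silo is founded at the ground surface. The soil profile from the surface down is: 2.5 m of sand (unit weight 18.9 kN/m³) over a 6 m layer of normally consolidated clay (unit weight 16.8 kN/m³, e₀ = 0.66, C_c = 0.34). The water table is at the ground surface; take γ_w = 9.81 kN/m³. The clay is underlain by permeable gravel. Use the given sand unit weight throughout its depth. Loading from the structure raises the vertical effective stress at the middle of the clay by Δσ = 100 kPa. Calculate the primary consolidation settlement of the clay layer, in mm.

S_c ≈ 635 mm

Mid-depth of clay below the ground surface: z = 2.5 + 6/2 = 5.5 m.
Total vertical stress at mid-clay: σ_v = 18.9×2.5 + 16.8×3 = 97.65 kPa.
Pore pressure: u = 9.81×(5.5 − 0) = 53.955 kPa.
Initial effective stress: σ'_0 = σ_v − u = 97.65 − 53.955 = 43.695 kPa.
Final effective stress: σ'_f = σ'_0 + Δσ = 43.695 + 100 = 143.69 kPa.
Normally consolidated clay, so the full stress increment lies on the virgin compression line:
S_c = C_c·H/(1+e₀)·log₁₀(σ'_f/σ'_0) = 0.34×6/(1+0.66)×log₁₀(143.69/43.695)
    = 1.2289 × 0.51699 = 0.6353 m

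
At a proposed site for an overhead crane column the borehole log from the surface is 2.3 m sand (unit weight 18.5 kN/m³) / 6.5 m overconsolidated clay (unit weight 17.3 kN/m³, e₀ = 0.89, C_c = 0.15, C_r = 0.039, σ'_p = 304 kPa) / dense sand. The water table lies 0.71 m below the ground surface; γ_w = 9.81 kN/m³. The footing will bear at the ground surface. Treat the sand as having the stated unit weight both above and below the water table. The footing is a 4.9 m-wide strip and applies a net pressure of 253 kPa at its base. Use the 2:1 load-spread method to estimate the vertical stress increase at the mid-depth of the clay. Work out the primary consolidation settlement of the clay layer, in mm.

S_c ≈ 69.8 mm

Mid-depth of clay below the ground surface: z = 2.3 + 6.5/2 = 5.55 m.
Total vertical stress at mid-clay: σ_v = 18.5×2.3 + 17.3×3.25 = 98.775 kPa.
Pore pressure: u = 9.81×(5.55 − 0.71) = 47.48 kPa.
Initial effective stress: σ'_0 = σ_v − u = 98.775 − 47.48 = 51.295 kPa.
Stress increase at mid-clay by the 2:1 spreading method:
Δσ = qB/(B+z) = 253×4.9/(4.9+5.55) = 118.63 kPa
Final effective stress: σ'_f = 51.295 + 118.63 = 169.93 kPa.
σ'_f = 169.93 ≤ σ'_p = 304 kPa, so the clay remains overconsolidated and only the recompression index applies:
S_c = C_r·H/(1+e₀)·log₁₀(σ'_f/σ'_0) = 0.039×6.5/1.89×log₁₀(169.93/51.295)
    = 0.13413 × 0.5202 = 0.06977 m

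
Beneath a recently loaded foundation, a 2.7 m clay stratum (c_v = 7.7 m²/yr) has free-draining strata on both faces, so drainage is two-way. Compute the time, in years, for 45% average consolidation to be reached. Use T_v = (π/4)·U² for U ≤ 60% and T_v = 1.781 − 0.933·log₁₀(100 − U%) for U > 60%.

t ≈ 0.0376 years

Drainage path length: H_d = H/2 = 1.35 m (double drainage).
U ≤ 60%: T_v = (π/4)·U² = (π/4)×0.45² = 0.15904.
t = T_v·H_d²/c_v = 0.15904×1.35²/7.7 = 0.03764 years.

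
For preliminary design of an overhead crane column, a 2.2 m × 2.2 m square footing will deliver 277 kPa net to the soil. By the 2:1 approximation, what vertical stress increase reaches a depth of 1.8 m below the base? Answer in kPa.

By the 2:1 method the load spreads at 1 horizontal : 2 vertical, so at depth z the loaded area has grown by z in each plan dimension:
Δσ = qBL/((B+z)(L+z)) = 277×2.2×2.2/((2.2+1.8)(2.2+1.8)) = 83.793 kPa

Δσ_z ≈ 83.8 kPa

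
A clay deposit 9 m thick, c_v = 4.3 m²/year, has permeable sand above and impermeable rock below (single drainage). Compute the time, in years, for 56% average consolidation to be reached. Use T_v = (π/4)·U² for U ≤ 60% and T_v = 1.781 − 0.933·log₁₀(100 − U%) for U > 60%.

Drainage path length: H_d = H = 9 m (single drainage).
U ≤ 60%: T_v = (π/4)·U² = (π/4)×0.56² = 0.2463.
t = T_v·H_d²/c_v = 0.2463×9²/4.3 = 4.64 years.

t ≈ 4.64 years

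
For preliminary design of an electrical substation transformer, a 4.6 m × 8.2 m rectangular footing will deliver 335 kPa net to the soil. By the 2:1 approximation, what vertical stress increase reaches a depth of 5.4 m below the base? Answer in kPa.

By the 2:1 method the load spreads at 1 horizontal : 2 vertical, so at depth z the loaded area has grown by z in each plan dimension:
Δσ = qBL/((B+z)(L+z)) = 335×4.6×8.2/((4.6+5.4)(8.2+5.4)) = 92.913 kPa

Δσ_z ≈ 92.9 kPa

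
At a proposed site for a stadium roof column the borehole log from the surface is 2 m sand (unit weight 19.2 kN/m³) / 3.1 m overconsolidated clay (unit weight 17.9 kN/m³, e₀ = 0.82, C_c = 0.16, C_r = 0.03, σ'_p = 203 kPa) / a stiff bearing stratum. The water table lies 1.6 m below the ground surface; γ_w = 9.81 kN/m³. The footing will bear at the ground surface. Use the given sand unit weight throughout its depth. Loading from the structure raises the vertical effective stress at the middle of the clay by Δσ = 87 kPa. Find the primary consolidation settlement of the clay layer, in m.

S_c ≈ 0.0232 m

Mid-depth of clay below the ground surface: z = 2 + 3.1/2 = 3.55 m.
Total vertical stress at mid-clay: σ_v = 19.2×2 + 17.9×1.55 = 66.145 kPa.
Pore pressure: u = 9.81×(3.55 − 1.6) = 19.13 kPa.
Initial effective stress: σ'_0 = σ_v − u = 66.145 − 19.13 = 47.015 kPa.
Final effective stress: σ'_f = 47.015 + 87 = 134.01 kPa.
σ'_f = 134.01 ≤ σ'_p = 203 kPa, so the clay remains overconsolidated and only the recompression index applies:
S_c = C_r·H/(1+e₀)·log₁₀(σ'_f/σ'_0) = 0.03×3.1/1.82×log₁₀(134.01/47.015)
    = 0.051099 × 0.4549 = 0.02324 m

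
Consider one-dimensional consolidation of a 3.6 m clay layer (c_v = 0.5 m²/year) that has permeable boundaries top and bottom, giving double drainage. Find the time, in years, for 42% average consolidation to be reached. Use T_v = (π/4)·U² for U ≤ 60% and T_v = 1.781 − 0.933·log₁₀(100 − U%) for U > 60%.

Drainage path length: H_d = H/2 = 1.8 m (double drainage).
U ≤ 60%: T_v = (π/4)·U² = (π/4)×0.42² = 0.13854.
t = T_v·H_d²/c_v = 0.13854×1.8²/0.5 = 0.8977 years.

t ≈ 0.898 years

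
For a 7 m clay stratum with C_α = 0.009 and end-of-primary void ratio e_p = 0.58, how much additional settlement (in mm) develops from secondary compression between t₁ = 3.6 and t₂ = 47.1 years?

Secondary compression: S_s = C_α·H/(1+e_p)·log₁₀(t₂/t₁)
S_s = 0.009×7/(1+0.58)×log₁₀(47.1/3.6)
    = 0.03987 × 1.117 = 0.04453 m

S_s ≈ 44.5 mm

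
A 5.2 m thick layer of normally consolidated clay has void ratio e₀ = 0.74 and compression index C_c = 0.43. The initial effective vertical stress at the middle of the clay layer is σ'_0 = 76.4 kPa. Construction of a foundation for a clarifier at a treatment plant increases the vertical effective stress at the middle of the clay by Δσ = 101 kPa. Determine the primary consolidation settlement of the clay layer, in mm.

Final effective stress: σ'_f = σ'_0 + Δσ = 76.4 + 101 = 177.4 kPa.
Normally consolidated clay, so the full stress increment lies on the virgin compression line:
S_c = C_c·H/(1+e₀)·log₁₀(σ'_f/σ'_0) = 0.43×5.2/(1+0.74)×log₁₀(177.4/76.4)
    = 1.2851 × 0.36586 = 0.4702 m

S_c ≈ 470 mm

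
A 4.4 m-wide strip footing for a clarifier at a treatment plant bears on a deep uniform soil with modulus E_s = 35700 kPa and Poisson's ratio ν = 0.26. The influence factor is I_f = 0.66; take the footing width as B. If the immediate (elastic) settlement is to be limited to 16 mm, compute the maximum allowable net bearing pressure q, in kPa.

q ≈ 211 kPa

S_e = q·B·(1−ν²)/E_s · I_f  ⇒  q = S_e·E_s / (B·(1−ν²)·I_f).
q = 0.016 × 35700 / (4.4 × 0.9324 × 0.66) = 211 kPa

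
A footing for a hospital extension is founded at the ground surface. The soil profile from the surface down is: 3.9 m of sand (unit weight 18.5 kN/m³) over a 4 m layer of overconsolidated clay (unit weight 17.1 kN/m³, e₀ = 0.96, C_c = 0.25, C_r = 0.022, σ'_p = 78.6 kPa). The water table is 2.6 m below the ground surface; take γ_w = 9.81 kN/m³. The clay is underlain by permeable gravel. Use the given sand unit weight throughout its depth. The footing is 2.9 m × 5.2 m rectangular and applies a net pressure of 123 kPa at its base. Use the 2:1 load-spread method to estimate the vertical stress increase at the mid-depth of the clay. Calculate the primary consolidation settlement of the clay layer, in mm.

Mid-depth of clay below the ground surface: z = 3.9 + 4/2 = 5.9 m.
Total vertical stress at mid-clay: σ_v = 18.5×3.9 + 17.1×2 = 106.35 kPa.
Pore pressure: u = 9.81×(5.9 − 2.6) = 32.373 kPa.
Initial effective stress: σ'_0 = σ_v − u = 106.35 − 32.373 = 73.977 kPa.
Stress increase at mid-clay by the 2:1 spreading method:
Δσ = qBL/((B+z)(L+z)) = 123×2.9×5.2/((2.9+5.9)(5.2+5.9)) = 18.989 kPa
Final effective stress: σ'_f = 73.977 + 18.989 = 92.966 kPa.
σ'_f = 92.966 > σ'_p = 78.6 kPa, so the stress path crosses the preconsolidation pressure — recompression up to σ'_p, then virgin compression beyond:
S_c = H/(1+e₀)·[C_r·log₁₀(σ'_p/σ'_0) + C_c·log₁₀(σ'_f/σ'_p)]
    = 4/1.96 × [0.022×log₁₀(78.6/73.977) + 0.25×log₁₀(92.966/78.6)]
    = 2.0408 × [0.00057917 + 0.018225] = 0.03838 m

S_c ≈ 38.4 mm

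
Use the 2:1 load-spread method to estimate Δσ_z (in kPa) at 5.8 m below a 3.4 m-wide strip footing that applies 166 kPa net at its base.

By the 2:1 method the load spreads at 1 horizontal : 2 vertical, so at depth z the loaded area has grown by z in each plan dimension:
Δσ = qB/(B+z) = 166×3.4/(3.4+5.8) = 61.348 kPa

Δσ_z ≈ 61.3 kPa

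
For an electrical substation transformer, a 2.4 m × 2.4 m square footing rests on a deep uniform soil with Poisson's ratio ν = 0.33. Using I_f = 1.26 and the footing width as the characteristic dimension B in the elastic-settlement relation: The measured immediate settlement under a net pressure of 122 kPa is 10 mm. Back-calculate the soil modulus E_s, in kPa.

S_e = q·B·(1−ν²)/E_s · I_f  ⇒  E_s = q·B·(1−ν²)·I_f / S_e.
E_s = 122 × 2.4 × 0.8911 × 1.26 / 0.01 = 32880 kPa

E_s ≈ 32900 kPa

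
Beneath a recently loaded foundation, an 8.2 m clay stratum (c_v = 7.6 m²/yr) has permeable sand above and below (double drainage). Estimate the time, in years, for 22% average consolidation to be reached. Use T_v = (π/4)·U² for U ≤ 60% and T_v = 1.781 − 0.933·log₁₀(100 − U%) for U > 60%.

Drainage path length: H_d = H/2 = 4.1 m (double drainage).
U ≤ 60%: T_v = (π/4)·U² = (π/4)×0.22² = 0.038013.
t = T_v·H_d²/c_v = 0.038013×4.1²/7.6 = 0.08408 years.

t ≈ 0.0841 years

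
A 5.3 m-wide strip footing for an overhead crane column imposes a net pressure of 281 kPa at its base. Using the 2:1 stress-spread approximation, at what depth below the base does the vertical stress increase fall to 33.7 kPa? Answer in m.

2:1 spreading — at depth z the loaded area has grown by z in each plan dimension:
qB/(B+z) = Δσ_z ⇒ z = qB/Δσ_z − B = 281×5.3/33.7 − 5.3 = 38.89 m

z ≈ 38.9 m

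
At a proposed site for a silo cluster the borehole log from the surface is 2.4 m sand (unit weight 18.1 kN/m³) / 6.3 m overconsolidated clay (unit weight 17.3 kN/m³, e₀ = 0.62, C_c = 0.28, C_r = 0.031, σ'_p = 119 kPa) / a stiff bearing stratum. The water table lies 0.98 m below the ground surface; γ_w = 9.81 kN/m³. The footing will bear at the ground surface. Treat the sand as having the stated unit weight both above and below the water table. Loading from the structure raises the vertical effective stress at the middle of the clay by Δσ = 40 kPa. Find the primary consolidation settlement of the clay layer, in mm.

S_c ≈ 29.4 mm

Mid-depth of clay below the ground surface: z = 2.4 + 6.3/2 = 5.55 m.
Total vertical stress at mid-clay: σ_v = 18.1×2.4 + 17.3×3.15 = 97.935 kPa.
Pore pressure: u = 9.81×(5.55 − 0.98) = 44.832 kPa.
Initial effective stress: σ'_0 = σ_v − u = 97.935 − 44.832 = 53.103 kPa.
Final effective stress: σ'_f = 53.103 + 40 = 93.103 kPa.
σ'_f = 93.103 ≤ σ'_p = 119 kPa, so the clay remains overconsolidated and only the recompression index applies:
S_c = C_r·H/(1+e₀)·log₁₀(σ'_f/σ'_0) = 0.031×6.3/1.62×log₁₀(93.103/53.103)
    = 0.12056 × 0.24384 = 0.0294 m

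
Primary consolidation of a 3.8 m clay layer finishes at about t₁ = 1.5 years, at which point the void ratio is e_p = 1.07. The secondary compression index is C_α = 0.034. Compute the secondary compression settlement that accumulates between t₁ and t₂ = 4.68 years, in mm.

S_s ≈ 30.8 mm

Secondary compression: S_s = C_α·H/(1+e_p)·log₁₀(t₂/t₁)
S_s = 0.034×3.8/(1+1.07)×log₁₀(4.68/1.5)
    = 0.06242 × 0.4942 = 0.03084 m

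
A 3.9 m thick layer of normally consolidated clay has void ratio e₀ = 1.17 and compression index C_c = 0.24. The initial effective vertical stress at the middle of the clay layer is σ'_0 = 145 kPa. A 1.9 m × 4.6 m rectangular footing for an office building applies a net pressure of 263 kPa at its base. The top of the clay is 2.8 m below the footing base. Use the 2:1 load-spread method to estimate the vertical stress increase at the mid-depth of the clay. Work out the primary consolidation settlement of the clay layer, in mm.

S_c ≈ 42.5 mm

Mid-depth of clay below the footing base: z = 2.8 + 3.9/2 = 4.75 m.
Stress increase at mid-clay by the 2:1 spreading method:
Δσ = qBL/((B+z)(L+z)) = 263×1.9×4.6/((1.9+4.75)(4.6+4.75)) = 36.969 kPa
Final effective stress: σ'_f = σ'_0 + Δσ = 145 + 36.969 = 181.97 kPa.
Normally consolidated clay, so the full stress increment lies on the virgin compression line:
S_c = C_c·H/(1+e₀)·log₁₀(σ'_f/σ'_0) = 0.24×3.9/(1+1.17)×log₁₀(181.97/145)
    = 0.43134 × 0.098632 = 0.04254 m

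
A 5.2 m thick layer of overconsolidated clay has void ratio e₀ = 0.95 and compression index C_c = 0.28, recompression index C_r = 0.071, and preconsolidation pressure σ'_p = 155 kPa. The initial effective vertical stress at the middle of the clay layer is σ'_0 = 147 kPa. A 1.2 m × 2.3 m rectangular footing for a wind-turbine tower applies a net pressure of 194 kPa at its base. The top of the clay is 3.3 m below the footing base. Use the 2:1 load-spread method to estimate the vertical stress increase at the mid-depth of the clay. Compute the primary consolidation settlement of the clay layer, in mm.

S_c ≈ 6.86 mm

Mid-depth of clay below the footing base: z = 3.3 + 5.2/2 = 5.9 m.
Stress increase at mid-clay by the 2:1 spreading method:
Δσ = qBL/((B+z)(L+z)) = 194×1.2×2.3/((1.2+5.9)(2.3+5.9)) = 9.1968 kPa
Final effective stress: σ'_f = 147 + 9.1968 = 156.2 kPa.
σ'_f = 156.2 > σ'_p = 155 kPa, so the stress path crosses the preconsolidation pressure — recompression up to σ'_p, then virgin compression beyond:
S_c = H/(1+e₀)·[C_r·log₁₀(σ'_p/σ'_0) + C_c·log₁₀(σ'_f/σ'_p)]
    = 5.2/1.95 × [0.071×log₁₀(155/147) + 0.28×log₁₀(156.2/155)]
    = 2.6667 × [0.001634 + 0.00093781] = 0.006858 m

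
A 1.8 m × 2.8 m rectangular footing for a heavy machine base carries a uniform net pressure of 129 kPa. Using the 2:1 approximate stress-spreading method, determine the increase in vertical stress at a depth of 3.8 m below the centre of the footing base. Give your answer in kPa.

By the 2:1 method the load spreads at 1 horizontal : 2 vertical, so at depth z the loaded area has grown by z in each plan dimension:
Δσ = qBL/((B+z)(L+z)) = 129×1.8×2.8/((1.8+3.8)(2.8+3.8)) = 17.591 kPa

Δσ_z ≈ 17.6 kPa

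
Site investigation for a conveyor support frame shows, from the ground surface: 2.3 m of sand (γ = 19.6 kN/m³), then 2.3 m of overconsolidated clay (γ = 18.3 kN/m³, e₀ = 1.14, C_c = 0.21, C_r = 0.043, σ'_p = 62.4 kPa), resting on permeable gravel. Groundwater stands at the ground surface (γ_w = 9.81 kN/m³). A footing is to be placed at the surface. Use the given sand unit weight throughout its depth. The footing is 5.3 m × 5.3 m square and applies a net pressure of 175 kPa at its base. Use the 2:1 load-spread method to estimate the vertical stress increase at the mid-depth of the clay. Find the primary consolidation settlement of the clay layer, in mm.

Mid-depth of clay below the ground surface: z = 2.3 + 2.3/2 = 3.45 m.
Total vertical stress at mid-clay: σ_v = 19.6×2.3 + 18.3×1.15 = 66.125 kPa.
Pore pressure: u = 9.81×(3.45 − 0) = 33.845 kPa.
Initial effective stress: σ'_0 = σ_v − u = 66.125 − 33.845 = 32.28 kPa.
Stress increase at mid-clay by the 2:1 spreading method:
Δσ = qBL/((B+z)(L+z)) = 175×5.3×5.3/((5.3+3.45)(5.3+3.45)) = 64.206 kPa
Final effective stress: σ'_f = 32.28 + 64.206 = 96.486 kPa.
σ'_f = 96.486 > σ'_p = 62.4 kPa, so the stress path crosses the preconsolidation pressure — recompression up to σ'_p, then virgin compression beyond:
S_c = H/(1+e₀)·[C_r·log₁₀(σ'_p/σ'_0) + C_c·log₁₀(σ'_f/σ'_p)]
    = 2.3/2.14 × [0.043×log₁₀(62.4/32.28) + 0.21×log₁₀(96.486/62.4)]
    = 1.0748 × [0.012309 + 0.039749] = 0.05595 m

S_c ≈ 56 mm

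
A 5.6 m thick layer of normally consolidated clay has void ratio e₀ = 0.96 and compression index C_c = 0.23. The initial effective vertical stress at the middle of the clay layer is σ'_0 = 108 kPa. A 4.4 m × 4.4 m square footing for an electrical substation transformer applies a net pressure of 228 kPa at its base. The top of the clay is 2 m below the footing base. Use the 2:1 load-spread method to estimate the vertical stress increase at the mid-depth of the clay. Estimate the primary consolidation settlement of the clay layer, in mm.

Mid-depth of clay below the footing base: z = 2 + 5.6/2 = 4.8 m.
Stress increase at mid-clay by the 2:1 spreading method:
Δσ = qBL/((B+z)(L+z)) = 228×4.4×4.4/((4.4+4.8)(4.4+4.8)) = 52.151 kPa
Final effective stress: σ'_f = σ'_0 + Δσ = 108 + 52.151 = 160.15 kPa.
Normally consolidated clay, so the full stress increment lies on the virgin compression line:
S_c = C_c·H/(1+e₀)·log₁₀(σ'_f/σ'_0) = 0.23×5.6/(1+0.96)×log₁₀(160.15/108)
    = 0.65714 × 0.1711 = 0.1124 m

S_c ≈ 112 mm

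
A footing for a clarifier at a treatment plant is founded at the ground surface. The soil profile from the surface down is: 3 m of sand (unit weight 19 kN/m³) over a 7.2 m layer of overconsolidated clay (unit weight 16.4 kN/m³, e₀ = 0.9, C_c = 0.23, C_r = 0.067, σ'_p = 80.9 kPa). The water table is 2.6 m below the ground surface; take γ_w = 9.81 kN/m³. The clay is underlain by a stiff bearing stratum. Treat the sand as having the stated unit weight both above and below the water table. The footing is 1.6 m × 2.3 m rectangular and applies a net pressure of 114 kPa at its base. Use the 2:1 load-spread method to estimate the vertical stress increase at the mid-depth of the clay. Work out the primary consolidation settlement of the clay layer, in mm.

S_c ≈ 13.4 mm

Mid-depth of clay below the ground surface: z = 3 + 7.2/2 = 6.6 m.
Total vertical stress at mid-clay: σ_v = 19×3 + 16.4×3.6 = 116.04 kPa.
Pore pressure: u = 9.81×(6.6 − 2.6) = 39.24 kPa.
Initial effective stress: σ'_0 = σ_v − u = 116.04 − 39.24 = 76.8 kPa.
Stress increase at mid-clay by the 2:1 spreading method:
Δσ = qBL/((B+z)(L+z)) = 114×1.6×2.3/((1.6+6.6)(2.3+6.6)) = 5.7484 kPa
Final effective stress: σ'_f = 76.8 + 5.7484 = 82.548 kPa.
σ'_f = 82.548 > σ'_p = 80.9 kPa, so the stress path crosses the preconsolidation pressure — recompression up to σ'_p, then virgin compression beyond:
S_c = H/(1+e₀)·[C_r·log₁₀(σ'_p/σ'_0) + C_c·log₁₀(σ'_f/σ'_p)]
    = 7.2/1.9 × [0.067×log₁₀(80.9/76.8) + 0.23×log₁₀(82.548/80.9)]
    = 3.7895 × [0.0015133 + 0.0020143] = 0.01337 m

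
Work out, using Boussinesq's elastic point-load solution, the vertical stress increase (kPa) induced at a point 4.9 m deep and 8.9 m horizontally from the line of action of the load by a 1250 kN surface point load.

Boussinesq vertical stress below a point load on an elastic half-space:
Δσ_z = 3P/(2πz²) · [1 + (r/z)²]^(−5/2)
r/z = 8.9/4.9 = 1.8163; [1+(r/z)²]^(−5/2) = 0.026096.
Δσ_z = 3×1250/(2π×4.9²) × 0.026096 = 24.858 × 0.026096 = 0.6487 kPa

Δσ_z ≈ 0.649 kPa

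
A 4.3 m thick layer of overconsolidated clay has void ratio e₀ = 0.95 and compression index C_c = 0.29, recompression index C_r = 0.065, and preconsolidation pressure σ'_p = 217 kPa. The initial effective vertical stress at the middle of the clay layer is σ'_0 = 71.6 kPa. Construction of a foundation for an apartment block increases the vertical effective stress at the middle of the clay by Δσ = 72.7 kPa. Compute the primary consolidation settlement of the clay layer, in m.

S_c ≈ 0.0436 m

Final effective stress: σ'_f = 71.6 + 72.7 = 144.3 kPa.
σ'_f = 144.3 ≤ σ'_p = 217 kPa, so the clay remains overconsolidated and only the recompression index applies:
S_c = C_r·H/(1+e₀)·log₁₀(σ'_f/σ'_0) = 0.065×4.3/1.95×log₁₀(144.3/71.6)
    = 0.14333 × 0.30435 = 0.04362 m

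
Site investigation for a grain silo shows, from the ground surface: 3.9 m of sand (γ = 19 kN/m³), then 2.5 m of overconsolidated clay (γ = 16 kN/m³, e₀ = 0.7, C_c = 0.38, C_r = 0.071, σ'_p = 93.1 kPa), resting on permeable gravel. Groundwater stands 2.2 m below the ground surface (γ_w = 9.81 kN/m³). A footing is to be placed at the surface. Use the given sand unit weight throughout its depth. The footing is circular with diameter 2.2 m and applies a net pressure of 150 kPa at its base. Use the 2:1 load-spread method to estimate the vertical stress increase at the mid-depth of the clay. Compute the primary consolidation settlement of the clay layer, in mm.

Mid-depth of clay below the ground surface: z = 3.9 + 2.5/2 = 5.15 m.
Total vertical stress at mid-clay: σ_v = 19×3.9 + 16×1.25 = 94.1 kPa.
Pore pressure: u = 9.81×(5.15 − 2.2) = 28.94 kPa.
Initial effective stress: σ'_0 = σ_v − u = 94.1 − 28.94 = 65.16 kPa.
Stress increase at mid-clay by the 2:1 spreading method:
Δσ ≈ qD²/(D+z)² = 150×2.2²/(2.2+5.15)² = 13.439 kPa
Final effective stress: σ'_f = 65.16 + 13.439 = 78.599 kPa.
σ'_f = 78.599 ≤ σ'_p = 93.1 kPa, so the clay remains overconsolidated and only the recompression index applies:
S_c = C_r·H/(1+e₀)·log₁₀(σ'_f/σ'_0) = 0.071×2.5/1.7×log₁₀(78.599/65.16)
    = 0.10441 × 0.081436 = 0.008503 m

S_c ≈ 8.5 mm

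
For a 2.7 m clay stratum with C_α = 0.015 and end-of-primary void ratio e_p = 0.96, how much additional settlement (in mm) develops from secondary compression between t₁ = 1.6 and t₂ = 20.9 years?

Secondary compression: S_s = C_α·H/(1+e_p)·log₁₀(t₂/t₁)
S_s = 0.015×2.7/(1+0.96)×log₁₀(20.9/1.6)
    = 0.02066 × 1.116 = 0.02306 m

S_s ≈ 23.1 mm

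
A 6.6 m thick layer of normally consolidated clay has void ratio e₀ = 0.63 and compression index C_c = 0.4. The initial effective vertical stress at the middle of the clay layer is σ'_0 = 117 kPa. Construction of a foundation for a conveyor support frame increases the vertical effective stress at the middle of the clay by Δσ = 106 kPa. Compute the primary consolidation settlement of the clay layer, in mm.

S_c ≈ 454 mm

Final effective stress: σ'_f = σ'_0 + Δσ = 117 + 106 = 223 kPa.
Normally consolidated clay, so the full stress increment lies on the virgin compression line:
S_c = C_c·H/(1+e₀)·log₁₀(σ'_f/σ'_0) = 0.4×6.6/(1+0.63)×log₁₀(223/117)
    = 1.6196 × 0.28012 = 0.4537 m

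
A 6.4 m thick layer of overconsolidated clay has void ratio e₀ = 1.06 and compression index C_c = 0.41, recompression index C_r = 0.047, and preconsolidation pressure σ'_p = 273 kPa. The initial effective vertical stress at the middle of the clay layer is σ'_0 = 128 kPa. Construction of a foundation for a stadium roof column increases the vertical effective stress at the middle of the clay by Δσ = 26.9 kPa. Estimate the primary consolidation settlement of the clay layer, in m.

S_c ≈ 0.0121 m

Final effective stress: σ'_f = 128 + 26.9 = 154.9 kPa.
σ'_f = 154.9 ≤ σ'_p = 273 kPa, so the clay remains overconsolidated and only the recompression index applies:
S_c = C_r·H/(1+e₀)·log₁₀(σ'_f/σ'_0) = 0.047×6.4/2.06×log₁₀(154.9/128)
    = 0.14602 × 0.082841 = 0.0121 m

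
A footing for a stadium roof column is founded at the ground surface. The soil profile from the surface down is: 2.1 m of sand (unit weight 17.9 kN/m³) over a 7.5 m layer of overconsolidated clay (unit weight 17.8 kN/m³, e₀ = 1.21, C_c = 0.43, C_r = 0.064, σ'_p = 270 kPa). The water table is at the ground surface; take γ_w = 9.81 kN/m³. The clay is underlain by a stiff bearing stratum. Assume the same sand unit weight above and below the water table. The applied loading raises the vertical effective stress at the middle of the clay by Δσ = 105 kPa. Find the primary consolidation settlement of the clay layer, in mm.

Mid-depth of clay below the ground surface: z = 2.1 + 7.5/2 = 5.85 m.
Total vertical stress at mid-clay: σ_v = 17.9×2.1 + 17.8×3.75 = 104.34 kPa.
Pore pressure: u = 9.81×(5.85 − 0) = 57.389 kPa.
Initial effective stress: σ'_0 = σ_v − u = 104.34 − 57.389 = 46.951 kPa.
Final effective stress: σ'_f = 46.951 + 105 = 151.95 kPa.
σ'_f = 151.95 ≤ σ'_p = 270 kPa, so the clay remains overconsolidated and only the recompression index applies:
S_c = C_r·H/(1+e₀)·log₁₀(σ'_f/σ'_0) = 0.064×7.5/2.21×log₁₀(151.95/46.951)
    = 0.2172 × 0.51006 = 0.1108 m

S_c ≈ 111 mm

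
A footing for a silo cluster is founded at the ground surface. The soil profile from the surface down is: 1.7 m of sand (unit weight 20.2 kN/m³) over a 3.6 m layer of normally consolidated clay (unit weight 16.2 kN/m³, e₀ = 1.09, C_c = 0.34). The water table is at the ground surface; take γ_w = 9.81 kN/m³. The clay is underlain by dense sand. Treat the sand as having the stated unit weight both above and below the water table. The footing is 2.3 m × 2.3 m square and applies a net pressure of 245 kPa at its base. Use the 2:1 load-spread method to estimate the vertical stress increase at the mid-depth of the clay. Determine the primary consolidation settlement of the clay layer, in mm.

S_c ≈ 214 mm

Mid-depth of clay below the ground surface: z = 1.7 + 3.6/2 = 3.5 m.
Total vertical stress at mid-clay: σ_v = 20.2×1.7 + 16.2×1.8 = 63.5 kPa.
Pore pressure: u = 9.81×(3.5 − 0) = 34.335 kPa.
Initial effective stress: σ'_0 = σ_v − u = 63.5 − 34.335 = 29.165 kPa.
Stress increase at mid-clay by the 2:1 spreading method:
Δσ = qBL/((B+z)(L+z)) = 245×2.3×2.3/((2.3+3.5)(2.3+3.5)) = 38.527 kPa
Final effective stress: σ'_f = σ'_0 + Δσ = 29.165 + 38.527 = 67.692 kPa.
Normally consolidated clay, so the full stress increment lies on the virgin compression line:
S_c = C_c·H/(1+e₀)·log₁₀(σ'_f/σ'_0) = 0.34×3.6/(1+1.09)×log₁₀(67.692/29.165)
    = 0.58565 × 0.36568 = 0.2142 m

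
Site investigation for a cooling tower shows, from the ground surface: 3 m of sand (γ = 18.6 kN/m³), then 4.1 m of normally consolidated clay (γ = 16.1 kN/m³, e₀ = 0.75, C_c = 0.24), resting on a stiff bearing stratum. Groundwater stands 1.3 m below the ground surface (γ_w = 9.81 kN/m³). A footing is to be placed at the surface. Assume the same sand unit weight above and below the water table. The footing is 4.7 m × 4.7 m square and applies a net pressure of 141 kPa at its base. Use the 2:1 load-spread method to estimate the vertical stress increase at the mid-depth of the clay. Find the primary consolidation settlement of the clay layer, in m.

Mid-depth of clay below the ground surface: z = 3 + 4.1/2 = 5.05 m.
Total vertical stress at mid-clay: σ_v = 18.6×3 + 16.1×2.05 = 88.805 kPa.
Pore pressure: u = 9.81×(5.05 − 1.3) = 36.788 kPa.
Initial effective stress: σ'_0 = σ_v − u = 88.805 − 36.788 = 52.017 kPa.
Stress increase at mid-clay by the 2:1 spreading method:
Δσ = qBL/((B+z)(L+z)) = 141×4.7×4.7/((4.7+5.05)(4.7+5.05)) = 32.765 kPa
Final effective stress: σ'_f = σ'_0 + Δσ = 52.017 + 32.765 = 84.782 kPa.
Normally consolidated clay, so the full stress increment lies on the virgin compression line:
S_c = C_c·H/(1+e₀)·log₁₀(σ'_f/σ'_0) = 0.24×4.1/(1+0.75)×log₁₀(84.782/52.017)
    = 0.56229 × 0.21216 = 0.1193 m

S_c ≈ 0.119 m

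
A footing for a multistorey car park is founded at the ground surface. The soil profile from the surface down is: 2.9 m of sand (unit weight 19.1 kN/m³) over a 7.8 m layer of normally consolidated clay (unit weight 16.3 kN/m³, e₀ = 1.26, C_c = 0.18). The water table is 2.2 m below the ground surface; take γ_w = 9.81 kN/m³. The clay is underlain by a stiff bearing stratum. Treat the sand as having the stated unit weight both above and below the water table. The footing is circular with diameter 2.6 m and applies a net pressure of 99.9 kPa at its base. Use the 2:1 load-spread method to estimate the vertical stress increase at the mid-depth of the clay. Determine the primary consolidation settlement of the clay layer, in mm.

S_c ≈ 26.6 mm

Mid-depth of clay below the ground surface: z = 2.9 + 7.8/2 = 6.8 m.
Total vertical stress at mid-clay: σ_v = 19.1×2.9 + 16.3×3.9 = 118.96 kPa.
Pore pressure: u = 9.81×(6.8 − 2.2) = 45.126 kPa.
Initial effective stress: σ'_0 = σ_v − u = 118.96 − 45.126 = 73.834 kPa.
Stress increase at mid-clay by the 2:1 spreading method:
Δσ ≈ qD²/(D+z)² = 99.9×2.6²/(2.6+6.8)² = 7.6429 kPa
Final effective stress: σ'_f = σ'_0 + Δσ = 73.834 + 7.6429 = 81.477 kPa.
Normally consolidated clay, so the full stress increment lies on the virgin compression line:
S_c = C_c·H/(1+e₀)·log₁₀(σ'_f/σ'_0) = 0.18×7.8/(1+1.26)×log₁₀(81.477/73.834)
    = 0.62124 × 0.042779 = 0.02658 m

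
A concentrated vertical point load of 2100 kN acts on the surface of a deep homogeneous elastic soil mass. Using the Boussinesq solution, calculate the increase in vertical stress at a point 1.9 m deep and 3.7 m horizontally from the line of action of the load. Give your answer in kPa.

Boussinesq vertical stress below a point load on an elastic half-space:
Δσ_z = 3P/(2πz²) · [1 + (r/z)²]^(−5/2)
r/z = 3.7/1.9 = 1.9474; [1+(r/z)²]^(−5/2) = 0.019891.
Δσ_z = 3×2100/(2π×1.9²) × 0.019891 = 277.75 × 0.019891 = 5.525 kPa

Δσ_z ≈ 5.52 kPa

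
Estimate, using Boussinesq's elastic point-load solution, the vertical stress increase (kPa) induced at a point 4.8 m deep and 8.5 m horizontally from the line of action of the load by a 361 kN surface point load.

Boussinesq vertical stress below a point load on an elastic half-space:
Δσ_z = 3P/(2πz²) · [1 + (r/z)²]^(−5/2)
r/z = 8.5/4.8 = 1.7708; [1+(r/z)²]^(−5/2) = 0.028747.
Δσ_z = 3×361/(2π×4.8²) × 0.028747 = 7.4811 × 0.028747 = 0.2151 kPa

Δσ_z ≈ 0.215 kPa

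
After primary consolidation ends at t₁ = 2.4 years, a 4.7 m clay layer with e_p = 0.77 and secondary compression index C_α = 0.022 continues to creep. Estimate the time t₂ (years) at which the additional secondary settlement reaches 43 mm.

t₂ ≈ 13.1 years

S_s = C_α·H/(1+e_p)·log₁₀(t₂/t₁) ⇒ log₁₀(t₂/t₁) = S_s·(1+e_p)/(C_α·H).
log₁₀(t₂/t₁) = 0.043 × (1+0.77) / (0.022×4.7) = 0.7361
t₂ = t₁ × 10^0.7361 = 2.4 × 5.446 = 13.07 years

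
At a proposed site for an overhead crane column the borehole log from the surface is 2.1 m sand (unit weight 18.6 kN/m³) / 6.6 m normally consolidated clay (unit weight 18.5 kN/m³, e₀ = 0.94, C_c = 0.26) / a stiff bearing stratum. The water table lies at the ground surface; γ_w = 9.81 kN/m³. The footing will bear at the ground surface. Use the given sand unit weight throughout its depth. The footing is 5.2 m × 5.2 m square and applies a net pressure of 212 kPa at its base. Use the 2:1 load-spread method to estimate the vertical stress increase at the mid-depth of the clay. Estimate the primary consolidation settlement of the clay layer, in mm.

S_c ≈ 282 mm

Mid-depth of clay below the ground surface: z = 2.1 + 6.6/2 = 5.4 m.
Total vertical stress at mid-clay: σ_v = 18.6×2.1 + 18.5×3.3 = 100.11 kPa.
Pore pressure: u = 9.81×(5.4 − 0) = 52.974 kPa.
Initial effective stress: σ'_0 = σ_v − u = 100.11 − 52.974 = 47.136 kPa.
Stress increase at mid-clay by the 2:1 spreading method:
Δσ = qBL/((B+z)(L+z)) = 212×5.2×5.2/((5.2+5.4)(5.2+5.4)) = 51.019 kPa
Final effective stress: σ'_f = σ'_0 + Δσ = 47.136 + 51.019 = 98.155 kPa.
Normally consolidated clay, so the full stress increment lies on the virgin compression line:
S_c = C_c·H/(1+e₀)·log₁₀(σ'_f/σ'_0) = 0.26×6.6/(1+0.94)×log₁₀(98.155/47.136)
    = 0.88454 × 0.31856 = 0.2818 m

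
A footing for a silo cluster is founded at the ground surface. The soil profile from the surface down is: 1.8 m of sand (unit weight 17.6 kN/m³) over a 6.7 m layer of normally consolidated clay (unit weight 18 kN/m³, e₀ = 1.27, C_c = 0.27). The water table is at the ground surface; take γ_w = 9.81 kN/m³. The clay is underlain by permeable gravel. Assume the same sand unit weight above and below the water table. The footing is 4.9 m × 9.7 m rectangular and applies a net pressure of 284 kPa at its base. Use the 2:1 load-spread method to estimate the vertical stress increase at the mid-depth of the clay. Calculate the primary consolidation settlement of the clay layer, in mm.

Mid-depth of clay below the ground surface: z = 1.8 + 6.7/2 = 5.15 m.
Total vertical stress at mid-clay: σ_v = 17.6×1.8 + 18×3.35 = 91.98 kPa.
Pore pressure: u = 9.81×(5.15 − 0) = 50.522 kPa.
Initial effective stress: σ'_0 = σ_v − u = 91.98 − 50.522 = 41.458 kPa.
Stress increase at mid-clay by the 2:1 spreading method:
Δσ = qBL/((B+z)(L+z)) = 284×4.9×9.7/((4.9+5.15)(9.7+5.15)) = 90.447 kPa
Final effective stress: σ'_f = σ'_0 + Δσ = 41.458 + 90.447 = 131.91 kPa.
Normally consolidated clay, so the full stress increment lies on the virgin compression line:
S_c = C_c·H/(1+e₀)·log₁₀(σ'_f/σ'_0) = 0.27×6.7/(1+1.27)×log₁₀(131.91/41.458)
    = 0.79692 × 0.50267 = 0.4006 m

S_c ≈ 401 mm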